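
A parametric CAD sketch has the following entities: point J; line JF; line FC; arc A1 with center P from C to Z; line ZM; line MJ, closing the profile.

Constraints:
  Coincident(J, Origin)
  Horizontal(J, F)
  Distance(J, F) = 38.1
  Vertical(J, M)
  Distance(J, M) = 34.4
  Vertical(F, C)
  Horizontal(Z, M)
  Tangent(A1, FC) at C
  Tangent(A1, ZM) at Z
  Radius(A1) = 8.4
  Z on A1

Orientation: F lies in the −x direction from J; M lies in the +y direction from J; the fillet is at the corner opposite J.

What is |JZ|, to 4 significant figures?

45.45

The virtual corner opposite J is at (-38.10, 34.40). The tangent condition forces PC to be normal to FC and the tangent condition forces PZ to be normal to ZM, with radius 8.4, so the center P sits 8.4 in from both sides at P = (-29.70, 26.00). That places the tangent points at C = (-38.10, 26.00) on FC and Z = (-29.70, 34.40) on ZM. Then |JZ| = |Z − J| = 45.45.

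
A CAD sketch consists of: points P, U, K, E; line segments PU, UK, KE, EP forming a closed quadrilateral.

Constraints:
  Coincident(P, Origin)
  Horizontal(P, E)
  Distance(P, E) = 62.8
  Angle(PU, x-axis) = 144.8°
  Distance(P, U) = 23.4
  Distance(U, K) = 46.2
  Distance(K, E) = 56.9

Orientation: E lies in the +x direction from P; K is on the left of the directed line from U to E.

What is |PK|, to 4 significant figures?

42.80

Checks: |UK| = 46.20 ✓; |KE| = 56.90 ✓.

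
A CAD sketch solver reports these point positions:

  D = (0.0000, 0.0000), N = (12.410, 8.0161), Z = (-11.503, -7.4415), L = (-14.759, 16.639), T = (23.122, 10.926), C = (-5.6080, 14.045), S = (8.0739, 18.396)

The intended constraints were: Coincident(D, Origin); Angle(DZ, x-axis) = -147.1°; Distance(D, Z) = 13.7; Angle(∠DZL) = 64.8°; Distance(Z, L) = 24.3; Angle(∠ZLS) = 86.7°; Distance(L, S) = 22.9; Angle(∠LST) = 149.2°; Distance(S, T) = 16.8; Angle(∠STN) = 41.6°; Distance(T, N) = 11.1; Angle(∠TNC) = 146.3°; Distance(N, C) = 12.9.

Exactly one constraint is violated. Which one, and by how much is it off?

Distance(N, C) = 12.9 — off by 6.10.

D = (0.00, 0.00) ✓; DZ at -147.1° ✓; |DZ| = 13.70 ✓; ∠DZL = 64.80° ✓; |ZL| = 24.30 ✓; ∠ZLS = 86.70° ✓; |LS| = 22.90 ✓; ∠LST = 149.2° ✓; |ST| = 16.80 ✓; ∠STN = 41.60° ✓; |TN| = 11.10 ✓; ∠TNC = 146.3° ✓; |NC| = 19.00 ✗.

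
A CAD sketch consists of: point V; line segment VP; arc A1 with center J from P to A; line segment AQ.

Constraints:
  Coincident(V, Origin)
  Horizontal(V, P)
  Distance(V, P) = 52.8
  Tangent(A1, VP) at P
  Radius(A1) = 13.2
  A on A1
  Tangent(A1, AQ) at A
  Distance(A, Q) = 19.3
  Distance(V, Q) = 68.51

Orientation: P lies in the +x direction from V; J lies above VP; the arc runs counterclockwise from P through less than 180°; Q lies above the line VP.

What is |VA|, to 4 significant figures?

67.55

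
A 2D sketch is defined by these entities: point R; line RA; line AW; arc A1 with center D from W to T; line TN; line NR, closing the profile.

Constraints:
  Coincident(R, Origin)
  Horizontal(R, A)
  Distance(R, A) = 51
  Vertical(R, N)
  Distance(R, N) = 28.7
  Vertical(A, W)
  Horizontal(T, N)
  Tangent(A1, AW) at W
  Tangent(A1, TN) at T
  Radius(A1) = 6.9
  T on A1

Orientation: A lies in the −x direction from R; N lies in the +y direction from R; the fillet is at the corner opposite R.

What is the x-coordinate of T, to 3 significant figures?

-44.1

The virtual corner opposite R is at (-51.0, 28.7). Since A1 is tangent to AW there, DW ⟂ AW and tangency of A1 to TN means the radius DT is perpendicular to TN, with radius 6.9, so the center D sits 6.9 in from both sides at D = (-44.1, 21.8). That places the tangent points at W = (-51.0, 21.8) on AW and T = (-44.1, 28.7) on TN. So T.x = -44.1.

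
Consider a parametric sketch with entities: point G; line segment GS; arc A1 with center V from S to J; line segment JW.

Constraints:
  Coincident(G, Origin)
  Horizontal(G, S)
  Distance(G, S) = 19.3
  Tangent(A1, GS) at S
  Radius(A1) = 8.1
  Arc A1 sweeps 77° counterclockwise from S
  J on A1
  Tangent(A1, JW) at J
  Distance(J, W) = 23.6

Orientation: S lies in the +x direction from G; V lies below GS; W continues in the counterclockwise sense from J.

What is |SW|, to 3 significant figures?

32.1

G is at the origin; G and S share the same y with |GS| = 19.3 and S on the +x side, so S = (19.3, 0.00). The tangent condition forces VS to be normal to GS, so V = S + (0, -8.1) = (19.3, -8.10). On A1, S sits at bearing 90° from V; a 77° counterclockwise sweep puts J at bearing 167°, so J = V + 8.1·(cos 167°, sin 167°) = (11.4, -6.28). A1 meets JW tangentially, so VJ is at right angles to JW, so JW runs along (−sin 167°, cos 167°); with |JW| = 23.6, W = (6.10, -29.3). Then |SW| = |W − S| = 32.1.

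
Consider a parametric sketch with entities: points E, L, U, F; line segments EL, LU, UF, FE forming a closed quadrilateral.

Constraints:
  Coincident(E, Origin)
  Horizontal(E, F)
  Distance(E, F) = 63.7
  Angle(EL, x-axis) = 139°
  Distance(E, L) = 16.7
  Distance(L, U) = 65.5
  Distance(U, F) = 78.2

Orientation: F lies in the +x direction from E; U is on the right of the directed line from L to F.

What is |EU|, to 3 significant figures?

52.3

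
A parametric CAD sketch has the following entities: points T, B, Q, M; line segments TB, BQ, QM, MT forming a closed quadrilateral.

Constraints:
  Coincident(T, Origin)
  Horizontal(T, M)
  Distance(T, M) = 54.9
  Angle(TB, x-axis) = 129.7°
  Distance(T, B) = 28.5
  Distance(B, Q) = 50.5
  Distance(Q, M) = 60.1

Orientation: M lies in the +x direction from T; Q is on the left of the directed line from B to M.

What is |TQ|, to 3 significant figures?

56.0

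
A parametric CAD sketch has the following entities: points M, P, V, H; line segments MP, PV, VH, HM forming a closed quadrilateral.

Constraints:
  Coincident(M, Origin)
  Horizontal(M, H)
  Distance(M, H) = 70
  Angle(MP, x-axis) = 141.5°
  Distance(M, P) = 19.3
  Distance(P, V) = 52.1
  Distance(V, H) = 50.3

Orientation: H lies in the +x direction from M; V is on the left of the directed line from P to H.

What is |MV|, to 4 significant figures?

46.54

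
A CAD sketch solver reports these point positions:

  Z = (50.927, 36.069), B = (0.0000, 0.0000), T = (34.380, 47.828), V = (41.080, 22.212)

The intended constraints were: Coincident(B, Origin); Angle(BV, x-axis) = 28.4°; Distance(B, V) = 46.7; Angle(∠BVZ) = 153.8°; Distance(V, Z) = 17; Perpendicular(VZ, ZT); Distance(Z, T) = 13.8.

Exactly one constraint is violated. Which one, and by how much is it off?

Distance(Z, T) = 13.8 — off by 6.50.

B = (0.00, 0.00) ✓; BV at 28.40° ✓; |BV| = 46.70 ✓; ∠BVZ = 153.8° ✓; |VZ| = 17.00 ✓; ∠(VZ, ZT) = 90.00° ✓; |ZT| = 20.30 ✗.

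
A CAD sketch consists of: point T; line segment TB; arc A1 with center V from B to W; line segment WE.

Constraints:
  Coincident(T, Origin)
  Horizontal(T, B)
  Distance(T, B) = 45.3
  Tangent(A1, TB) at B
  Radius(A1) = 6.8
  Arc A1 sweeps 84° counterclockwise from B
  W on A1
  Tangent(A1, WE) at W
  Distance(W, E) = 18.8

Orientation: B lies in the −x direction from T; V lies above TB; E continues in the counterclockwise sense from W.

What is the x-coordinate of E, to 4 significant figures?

-36.57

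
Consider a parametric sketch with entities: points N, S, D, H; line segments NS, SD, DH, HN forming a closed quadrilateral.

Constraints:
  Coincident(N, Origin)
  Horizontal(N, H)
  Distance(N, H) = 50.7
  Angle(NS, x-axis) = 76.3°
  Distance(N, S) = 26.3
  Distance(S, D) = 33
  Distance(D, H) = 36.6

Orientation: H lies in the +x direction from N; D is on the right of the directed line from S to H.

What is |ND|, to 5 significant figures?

15.974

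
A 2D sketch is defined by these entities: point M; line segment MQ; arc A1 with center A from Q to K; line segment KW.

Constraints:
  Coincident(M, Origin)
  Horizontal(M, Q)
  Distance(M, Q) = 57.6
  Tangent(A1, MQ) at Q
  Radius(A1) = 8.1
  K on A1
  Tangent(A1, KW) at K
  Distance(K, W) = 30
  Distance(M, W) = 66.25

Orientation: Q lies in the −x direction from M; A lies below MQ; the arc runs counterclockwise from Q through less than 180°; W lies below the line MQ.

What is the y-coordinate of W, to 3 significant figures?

-38.9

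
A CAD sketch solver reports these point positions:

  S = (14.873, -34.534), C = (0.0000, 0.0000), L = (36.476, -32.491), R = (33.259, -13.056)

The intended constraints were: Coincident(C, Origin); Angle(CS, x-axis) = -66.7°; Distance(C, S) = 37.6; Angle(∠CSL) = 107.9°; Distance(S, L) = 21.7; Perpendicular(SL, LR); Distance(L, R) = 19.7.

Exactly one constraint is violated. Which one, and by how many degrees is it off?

Perpendicular(SL, LR) — off by 4.00°.

C = (0.00, 0.00) ✓; CS at -66.70° ✓; |CS| = 37.60 ✓; ∠CSL = 107.9° ✓; |SL| = 21.70 ✓; ∠(SL, LR) = 94.00° ✗; |LR| = 19.70 ✓.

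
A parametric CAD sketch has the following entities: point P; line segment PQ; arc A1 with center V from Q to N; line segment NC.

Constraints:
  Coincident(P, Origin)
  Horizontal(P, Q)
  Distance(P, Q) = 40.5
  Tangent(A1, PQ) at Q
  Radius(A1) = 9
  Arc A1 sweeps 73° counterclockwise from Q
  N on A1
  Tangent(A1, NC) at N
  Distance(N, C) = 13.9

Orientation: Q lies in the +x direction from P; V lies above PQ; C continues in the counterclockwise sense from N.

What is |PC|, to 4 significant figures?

56.69

P is at the origin; PQ is horizontal with |PQ| = 40.5 and Q on the +x side, so Q = (40.50, 0.000). Tangency of A1 to PQ means the radius VQ is perpendicular to PQ, so V = Q + (0, 9) = (40.50, 9.000). On A1, Q sits at bearing -90° from V; a 73° counterclockwise sweep puts N at bearing -17°, so N = V + 9.0·(cos -17°, sin -17°) = (49.11, 6.369). Tangency of A1 to NC means the radius VN is perpendicular to NC, so NC runs along (−sin -17°, cos -17°); with |NC| = 13.9, C = (53.17, 19.66). Then |PC| = |C − P| = 56.69.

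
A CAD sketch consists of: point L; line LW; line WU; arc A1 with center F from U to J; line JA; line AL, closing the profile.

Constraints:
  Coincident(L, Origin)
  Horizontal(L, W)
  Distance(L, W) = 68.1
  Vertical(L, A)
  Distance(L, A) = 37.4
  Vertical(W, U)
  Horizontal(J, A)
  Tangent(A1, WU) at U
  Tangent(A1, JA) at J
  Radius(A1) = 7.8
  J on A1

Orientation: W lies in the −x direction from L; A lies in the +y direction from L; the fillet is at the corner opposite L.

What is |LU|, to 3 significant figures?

74.3

L is at the origin; LW is horizontal with |LW| = 68.1 and W on the −x side, so W = (-68.1, 0.00). L and A share the same x with |LA| = 37.4 and A on the +y side, so A = (0.00, 37.4). The virtual corner opposite L is at (-68.1, 37.4). Tangency of A1 to WU means the radius FU is perpendicular to WU and tangency of A1 to JA means the radius FJ is perpendicular to JA, with radius 7.8, so the center F sits 7.8 in from both sides at F = (-60.3, 29.6). That places the tangent points at U = (-68.1, 29.6) on WU and J = (-60.3, 37.4) on JA. Then |LU| = |U − L| = 74.3.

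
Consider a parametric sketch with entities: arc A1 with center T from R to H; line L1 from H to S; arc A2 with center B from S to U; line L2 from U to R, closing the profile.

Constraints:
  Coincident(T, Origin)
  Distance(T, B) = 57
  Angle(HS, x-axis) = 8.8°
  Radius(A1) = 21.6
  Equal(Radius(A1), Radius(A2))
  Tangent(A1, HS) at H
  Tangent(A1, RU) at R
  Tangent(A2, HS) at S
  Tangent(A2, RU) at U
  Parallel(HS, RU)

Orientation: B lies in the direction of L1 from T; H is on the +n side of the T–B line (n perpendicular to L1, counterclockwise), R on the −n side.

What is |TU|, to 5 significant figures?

60.955

The slot axis is L1's direction at 8.8°, so u = (cos 8.8°, sin 8.8°) = (0.98823, 0.15299) and n = (−sin 8.8°, cos 8.8°) = (-0.15299, 0.98823). T is at the origin and B lies 57.0 along u from T, so B = 57.0·u = (56.329, 8.7202). Tangency of A1 to both parallel lines with radius 21.6 puts H and R at T ± 21.6·n: H = (-3.3045, 21.346), R = (3.3045, -21.346). Equal radii place S and U the same way about B: S = B + 21.6·n = (53.025, 30.066), U = B − 21.6·n = (59.634, -12.626). Then |TU| = |U − T| = 60.955.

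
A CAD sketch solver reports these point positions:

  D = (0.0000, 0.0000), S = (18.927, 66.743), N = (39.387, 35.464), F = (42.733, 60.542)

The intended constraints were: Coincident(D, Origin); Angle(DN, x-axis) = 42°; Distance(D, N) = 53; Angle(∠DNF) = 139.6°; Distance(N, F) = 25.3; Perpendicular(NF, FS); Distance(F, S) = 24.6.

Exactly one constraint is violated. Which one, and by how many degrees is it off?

Perpendicular(NF, FS) — off by 7.00°.

D = (0.00, 0.00) ✓; DN at 42.00° ✓; |DN| = 53.00 ✓; ∠DNF = 139.6° ✓; |NF| = 25.30 ✓; ∠(NF, FS) = 83.00° ✗; |FS| = 24.60 ✓.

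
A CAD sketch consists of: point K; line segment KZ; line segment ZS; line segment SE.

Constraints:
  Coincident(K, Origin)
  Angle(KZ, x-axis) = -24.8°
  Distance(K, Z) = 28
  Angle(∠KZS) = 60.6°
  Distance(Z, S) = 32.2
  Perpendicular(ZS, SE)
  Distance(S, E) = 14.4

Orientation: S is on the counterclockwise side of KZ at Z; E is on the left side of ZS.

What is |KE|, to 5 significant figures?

20.987

∠KZS = 60.6°, so ZS runs at -24.8° + (180° − 60.6°) = 94.600° from the x-axis; with |ZS| = 32.2, S = Z + 32.2·(cos 94.600°, sin 94.600°) = (22.835, 20.352). ZS is perpendicular to SE; with |SE| = 14.4 on the left of ZS, E = S + 14.4·(-0.99678, -0.080199) = (8.4817, 19.197). Then |KE| = |E − K| = 20.987.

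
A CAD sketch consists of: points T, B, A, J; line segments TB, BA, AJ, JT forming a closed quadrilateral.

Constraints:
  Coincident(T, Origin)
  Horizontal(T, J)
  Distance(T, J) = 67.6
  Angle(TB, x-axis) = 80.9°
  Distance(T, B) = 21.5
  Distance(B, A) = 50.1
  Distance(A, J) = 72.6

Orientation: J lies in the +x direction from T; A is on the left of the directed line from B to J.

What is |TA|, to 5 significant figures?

70.209

Checks: TB at 80.90° ✓; |BA| = 50.10 ✓; |AJ| = 72.60 ✓.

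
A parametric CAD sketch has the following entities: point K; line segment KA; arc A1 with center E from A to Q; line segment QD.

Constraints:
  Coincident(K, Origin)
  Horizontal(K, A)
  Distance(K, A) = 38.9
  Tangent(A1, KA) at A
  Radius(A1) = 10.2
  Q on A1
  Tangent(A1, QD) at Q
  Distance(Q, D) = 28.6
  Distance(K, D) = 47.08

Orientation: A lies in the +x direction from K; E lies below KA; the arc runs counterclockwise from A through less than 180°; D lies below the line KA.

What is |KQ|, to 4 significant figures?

30.31

Checks: |KA| = 38.90 ✓; |EQ| = 10.20 ✓; ∠(EQ, QD) = 90.00° ✓; |QD| = 28.60 ✓; |KD| = 47.08 ✓.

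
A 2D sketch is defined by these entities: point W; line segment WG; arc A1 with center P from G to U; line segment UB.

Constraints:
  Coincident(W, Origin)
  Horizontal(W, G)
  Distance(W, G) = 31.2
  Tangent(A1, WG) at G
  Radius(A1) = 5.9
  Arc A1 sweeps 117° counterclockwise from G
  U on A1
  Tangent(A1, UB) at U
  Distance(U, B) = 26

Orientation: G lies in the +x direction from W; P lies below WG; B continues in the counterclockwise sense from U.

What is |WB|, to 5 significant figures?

49.321

W is at the origin; W and G share the same y with |WG| = 31.2 and G on the +x side, so G = (31.200, 0.0000). Tangency of A1 to WG means the radius PG is perpendicular to WG, so P = G + (0, -5.9) = (31.200, -5.9000). On A1, G sits at bearing 90° from P; a 117° counterclockwise sweep puts U at bearing 207°, so U = P + 5.9·(cos 207°, sin 207°) = (25.943, -8.5785). A1 meets UB tangentially, so PU is at right angles to UB, so UB runs along (−sin 207°, cos 207°); with |UB| = 26.0, B = (37.747, -31.745). Then |WB| = |B − W| = 49.321.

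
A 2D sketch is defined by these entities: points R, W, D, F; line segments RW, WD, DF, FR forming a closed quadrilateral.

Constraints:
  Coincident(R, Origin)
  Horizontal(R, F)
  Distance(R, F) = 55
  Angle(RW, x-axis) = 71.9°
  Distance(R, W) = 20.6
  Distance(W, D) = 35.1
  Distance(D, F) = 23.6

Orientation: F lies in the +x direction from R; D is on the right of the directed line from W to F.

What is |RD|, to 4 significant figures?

32.18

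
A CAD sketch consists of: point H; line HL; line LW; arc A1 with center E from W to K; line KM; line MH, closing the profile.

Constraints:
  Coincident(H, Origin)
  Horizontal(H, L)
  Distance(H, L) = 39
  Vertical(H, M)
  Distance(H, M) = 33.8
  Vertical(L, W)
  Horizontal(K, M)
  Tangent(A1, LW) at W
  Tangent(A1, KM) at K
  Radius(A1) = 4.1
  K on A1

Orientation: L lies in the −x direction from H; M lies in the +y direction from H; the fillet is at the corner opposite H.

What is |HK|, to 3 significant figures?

48.6

H is at the origin; H and L share the same y with |HL| = 39.0 and L on the −x side, so L = (-39.0, 0.00). H and M share the same x with |HM| = 33.8 and M on the +y side, so M = (0.00, 33.8). The virtual corner opposite H is at (-39.0, 33.8). Since A1 is tangent to LW there, EW ⟂ LW and since A1 is tangent to KM there, EK ⟂ KM, with radius 4.1, so the center E sits 4.1 in from both sides at E = (-34.9, 29.7). That places the tangent points at W = (-39.0, 29.7) on LW and K = (-34.9, 33.8) on KM. Then |HK| = |K − H| = 48.6.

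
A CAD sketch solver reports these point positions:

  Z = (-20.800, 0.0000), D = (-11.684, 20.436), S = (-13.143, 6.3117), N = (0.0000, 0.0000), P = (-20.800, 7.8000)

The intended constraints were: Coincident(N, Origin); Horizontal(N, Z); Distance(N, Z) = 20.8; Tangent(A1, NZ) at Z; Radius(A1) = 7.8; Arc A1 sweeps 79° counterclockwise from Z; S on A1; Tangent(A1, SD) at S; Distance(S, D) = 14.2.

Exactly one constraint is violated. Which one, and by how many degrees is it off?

Tangent(A1, SD) at S — off by 5.10°.

N = (0.00, 0.00) ✓; N.y = 0.00, Z.y = 0.00 ✓; |NZ| = 20.80 ✓; ∠(PZ, ZN) = 90.00° ✓; |PZ| = 7.800 ✓; bearing(P→S) − bearing(P→Z) = 79.00° ✓; |PS| = 7.800 ✓; ∠(PS, SD) = 84.90° ✗; |SD| = 14.20 ✓.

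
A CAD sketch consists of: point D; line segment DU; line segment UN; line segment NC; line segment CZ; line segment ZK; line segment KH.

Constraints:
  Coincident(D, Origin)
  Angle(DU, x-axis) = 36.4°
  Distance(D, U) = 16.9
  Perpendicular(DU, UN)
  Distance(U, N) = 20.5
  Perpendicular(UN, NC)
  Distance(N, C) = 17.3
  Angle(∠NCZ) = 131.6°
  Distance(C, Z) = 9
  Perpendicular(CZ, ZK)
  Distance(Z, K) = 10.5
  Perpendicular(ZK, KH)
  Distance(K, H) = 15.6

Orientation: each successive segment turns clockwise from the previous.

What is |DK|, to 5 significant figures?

6.9571

D is at the origin; DU runs at 36.4° with length 16.9, so U = (13.603, 10.029). DU is perpendicular to UN, so UN runs at -53.600°; with |UN| = 20.5, N = (25.768, -6.4715). The perpendicularity gives NC at right angles to UN, so NC runs at -143.60°; with |NC| = 17.3, C = (11.843, -16.738). ∠NCZ = 131.6° gives CZ at 168.00° from the x-axis; with |CZ| = 9.0, Z = (3.0398, -14.866). CZ is perpendicular to ZK, so ZK runs at 78.000°; with |ZK| = 10.5, K = (5.2229, -4.5959). Then |DK| = |K − D| = 6.9571.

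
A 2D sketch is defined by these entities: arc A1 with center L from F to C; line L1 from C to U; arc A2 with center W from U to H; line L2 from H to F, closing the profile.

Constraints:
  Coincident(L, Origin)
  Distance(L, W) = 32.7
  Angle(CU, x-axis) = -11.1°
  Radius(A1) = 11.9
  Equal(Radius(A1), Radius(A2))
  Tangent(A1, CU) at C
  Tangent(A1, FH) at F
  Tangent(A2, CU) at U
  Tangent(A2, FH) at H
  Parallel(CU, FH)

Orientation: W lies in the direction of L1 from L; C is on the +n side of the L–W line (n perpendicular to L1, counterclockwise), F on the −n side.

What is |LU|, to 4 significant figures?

34.80

Tangency of A1 to both parallel lines with radius 11.9 puts C and F at L ± 11.9·n: C = (2.291, 11.68), F = (-2.291, -11.68). Equal radii place U and H the same way about W: U = W + 11.9·n = (34.38, 5.382), H = W − 11.9·n = (29.80, -17.97). Then |LU| = |U − L| = 34.80.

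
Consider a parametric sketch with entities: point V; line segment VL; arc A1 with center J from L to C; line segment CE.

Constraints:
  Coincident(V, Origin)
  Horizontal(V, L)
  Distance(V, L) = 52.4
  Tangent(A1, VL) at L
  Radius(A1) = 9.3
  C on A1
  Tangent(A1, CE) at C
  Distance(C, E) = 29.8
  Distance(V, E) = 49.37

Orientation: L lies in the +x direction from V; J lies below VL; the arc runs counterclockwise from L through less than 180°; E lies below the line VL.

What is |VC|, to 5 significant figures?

44.003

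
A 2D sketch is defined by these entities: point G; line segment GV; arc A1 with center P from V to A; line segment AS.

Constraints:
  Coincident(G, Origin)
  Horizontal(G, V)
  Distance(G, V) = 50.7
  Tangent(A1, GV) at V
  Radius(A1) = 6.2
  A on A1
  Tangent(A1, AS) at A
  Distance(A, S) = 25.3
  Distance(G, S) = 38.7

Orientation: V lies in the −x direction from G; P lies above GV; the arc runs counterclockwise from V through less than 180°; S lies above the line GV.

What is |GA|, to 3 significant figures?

45.7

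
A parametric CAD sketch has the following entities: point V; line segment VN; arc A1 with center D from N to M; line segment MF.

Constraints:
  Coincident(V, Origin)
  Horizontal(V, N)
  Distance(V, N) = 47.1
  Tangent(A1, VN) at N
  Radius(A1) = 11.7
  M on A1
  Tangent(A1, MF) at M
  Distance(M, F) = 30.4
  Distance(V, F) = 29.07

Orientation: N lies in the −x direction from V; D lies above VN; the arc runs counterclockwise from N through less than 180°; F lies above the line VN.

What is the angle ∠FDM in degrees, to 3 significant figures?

68.9°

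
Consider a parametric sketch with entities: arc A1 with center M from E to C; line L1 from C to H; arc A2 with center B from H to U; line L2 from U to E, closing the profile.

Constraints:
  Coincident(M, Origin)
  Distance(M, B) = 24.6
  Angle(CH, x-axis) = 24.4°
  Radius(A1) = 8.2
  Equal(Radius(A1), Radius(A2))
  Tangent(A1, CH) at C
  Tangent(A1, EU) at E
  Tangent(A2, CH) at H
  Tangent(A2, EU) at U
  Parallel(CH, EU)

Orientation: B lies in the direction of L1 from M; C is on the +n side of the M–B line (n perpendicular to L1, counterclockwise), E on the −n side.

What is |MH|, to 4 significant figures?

25.93

Tangency of A1 to both parallel lines with radius 8.2 puts C and E at M ± 8.2·n: C = (-3.387, 7.468), E = (3.387, -7.468). Equal radii place H and U the same way about B: H = B + 8.2·n = (19.02, 17.63), U = B − 8.2·n = (25.79, 2.695). Then |MH| = |H − M| = 25.93.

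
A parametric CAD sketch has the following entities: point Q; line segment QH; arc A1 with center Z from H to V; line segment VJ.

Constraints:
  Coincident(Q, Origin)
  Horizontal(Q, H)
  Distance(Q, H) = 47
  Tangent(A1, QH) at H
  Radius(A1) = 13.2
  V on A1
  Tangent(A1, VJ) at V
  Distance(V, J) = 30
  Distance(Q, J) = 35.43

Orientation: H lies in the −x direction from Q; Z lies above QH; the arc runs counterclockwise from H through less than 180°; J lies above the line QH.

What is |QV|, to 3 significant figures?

36.7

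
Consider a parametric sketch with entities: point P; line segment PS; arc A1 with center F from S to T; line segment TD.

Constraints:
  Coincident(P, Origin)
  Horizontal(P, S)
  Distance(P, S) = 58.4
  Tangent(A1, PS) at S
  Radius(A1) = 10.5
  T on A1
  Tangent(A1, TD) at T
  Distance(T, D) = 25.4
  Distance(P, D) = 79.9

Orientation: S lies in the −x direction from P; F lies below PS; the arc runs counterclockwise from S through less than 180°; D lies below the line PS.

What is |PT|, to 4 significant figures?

69.41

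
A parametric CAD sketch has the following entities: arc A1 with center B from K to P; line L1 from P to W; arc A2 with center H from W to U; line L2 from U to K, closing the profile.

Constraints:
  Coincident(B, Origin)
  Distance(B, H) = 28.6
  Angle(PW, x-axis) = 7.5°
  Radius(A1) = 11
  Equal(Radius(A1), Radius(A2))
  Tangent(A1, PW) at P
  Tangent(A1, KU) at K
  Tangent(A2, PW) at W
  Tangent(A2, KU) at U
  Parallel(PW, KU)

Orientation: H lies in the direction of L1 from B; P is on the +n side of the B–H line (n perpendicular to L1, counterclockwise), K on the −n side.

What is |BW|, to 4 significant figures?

30.64

The slot axis is L1's direction at 7.5°, so u = (cos 7.5°, sin 7.5°) = (0.9914, 0.1305) and n = (−sin 7.5°, cos 7.5°) = (-0.1305, 0.9914). B is at the origin and H lies 28.6 along u from B, so H = 28.6·u = (28.36, 3.733). Tangency of A1 to both parallel lines with radius 11.0 puts P and K at B ± 11.0·n: P = (-1.436, 10.91), K = (1.436, -10.91). Equal radii place W and U the same way about H: W = H + 11.0·n = (26.92, 14.64), U = H − 11.0·n = (29.79, -7.173). Then |BW| = |W − B| = 30.64.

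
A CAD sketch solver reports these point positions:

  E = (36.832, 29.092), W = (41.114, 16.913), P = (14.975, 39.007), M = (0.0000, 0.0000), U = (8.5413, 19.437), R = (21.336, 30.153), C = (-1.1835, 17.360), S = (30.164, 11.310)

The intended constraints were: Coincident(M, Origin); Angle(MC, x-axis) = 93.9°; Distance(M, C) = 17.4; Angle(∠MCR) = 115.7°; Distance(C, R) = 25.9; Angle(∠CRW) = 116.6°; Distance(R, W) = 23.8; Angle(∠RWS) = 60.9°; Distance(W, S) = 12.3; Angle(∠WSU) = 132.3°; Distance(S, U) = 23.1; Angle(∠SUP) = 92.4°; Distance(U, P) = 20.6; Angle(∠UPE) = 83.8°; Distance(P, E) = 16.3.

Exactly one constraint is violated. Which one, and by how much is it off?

Distance(P, E) = 16.3 — off by 7.70.

M = (0.00, 0.00) ✓; MC at 93.90° ✓; |MC| = 17.40 ✓; ∠MCR = 115.7° ✓; |CR| = 25.90 ✓; ∠CRW = 116.6° ✓; |RW| = 23.80 ✓; ∠RWS = 60.90° ✓; |WS| = 12.30 ✓; ∠WSU = 132.3° ✓; |SU| = 23.10 ✓; ∠SUP = 92.40° ✓; |UP| = 20.60 ✓; ∠UPE = 83.80° ✓; |PE| = 24.00 ✗.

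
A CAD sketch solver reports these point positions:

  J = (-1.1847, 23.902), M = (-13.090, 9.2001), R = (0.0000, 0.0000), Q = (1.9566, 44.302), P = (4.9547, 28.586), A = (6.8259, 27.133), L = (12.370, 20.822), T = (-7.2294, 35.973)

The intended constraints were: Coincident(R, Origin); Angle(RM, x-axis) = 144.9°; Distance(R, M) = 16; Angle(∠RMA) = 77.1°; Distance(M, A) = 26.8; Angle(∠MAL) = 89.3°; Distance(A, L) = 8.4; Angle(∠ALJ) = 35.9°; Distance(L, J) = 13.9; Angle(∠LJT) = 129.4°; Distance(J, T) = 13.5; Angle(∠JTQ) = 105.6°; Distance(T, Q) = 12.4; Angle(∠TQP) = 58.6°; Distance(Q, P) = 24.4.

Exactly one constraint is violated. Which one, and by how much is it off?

Distance(Q, P) = 24.4 — off by 8.40.

R = (0.00, 0.00) ✓; RM at 144.9° ✓; |RM| = 16.00 ✓; ∠RMA = 77.10° ✓; |MA| = 26.80 ✓; ∠MAL = 89.30° ✓; |AL| = 8.400 ✓; ∠ALJ = 35.90° ✓; |LJ| = 13.90 ✓; ∠LJT = 129.4° ✓; |JT| = 13.50 ✓; ∠JTQ = 105.6° ✓; |TQ| = 12.40 ✓; ∠TQP = 58.60° ✓; |QP| = 16.00 ✗.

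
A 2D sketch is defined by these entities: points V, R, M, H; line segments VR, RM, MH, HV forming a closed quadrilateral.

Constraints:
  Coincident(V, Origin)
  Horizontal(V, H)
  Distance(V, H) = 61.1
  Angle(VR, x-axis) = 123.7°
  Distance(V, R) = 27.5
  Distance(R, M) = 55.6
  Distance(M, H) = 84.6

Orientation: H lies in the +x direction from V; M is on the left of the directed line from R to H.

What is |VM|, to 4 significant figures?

71.58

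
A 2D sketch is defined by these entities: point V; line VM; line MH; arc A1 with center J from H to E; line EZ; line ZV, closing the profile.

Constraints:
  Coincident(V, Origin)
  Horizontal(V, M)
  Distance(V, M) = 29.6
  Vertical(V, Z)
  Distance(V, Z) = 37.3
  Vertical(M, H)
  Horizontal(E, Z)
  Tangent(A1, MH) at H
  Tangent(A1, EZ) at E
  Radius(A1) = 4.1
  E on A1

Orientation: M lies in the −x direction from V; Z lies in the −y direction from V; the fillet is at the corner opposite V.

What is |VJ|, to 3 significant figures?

41.9

V is at the origin; VM is horizontal with |VM| = 29.6 and M on the −x side, so M = (-29.6, 0.00). VZ is vertical with |VZ| = 37.3 and Z on the −y side, so Z = (0.00, -37.3). The virtual corner opposite V is at (-29.6, -37.3). Since A1 is tangent to MH there, JH ⟂ MH and A1 meets EZ tangentially, so JE is at right angles to EZ, with radius 4.1, so the center J sits 4.1 in from both sides at J = (-25.5, -33.2). Then |VJ| = |J − V| = 41.9.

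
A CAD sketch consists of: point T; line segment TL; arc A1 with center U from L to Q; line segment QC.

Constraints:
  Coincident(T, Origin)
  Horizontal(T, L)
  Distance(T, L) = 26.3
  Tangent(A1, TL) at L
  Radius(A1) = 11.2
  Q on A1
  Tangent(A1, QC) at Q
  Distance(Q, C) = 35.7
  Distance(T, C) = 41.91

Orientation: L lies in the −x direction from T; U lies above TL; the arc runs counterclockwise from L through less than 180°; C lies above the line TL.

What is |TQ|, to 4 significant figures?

17.45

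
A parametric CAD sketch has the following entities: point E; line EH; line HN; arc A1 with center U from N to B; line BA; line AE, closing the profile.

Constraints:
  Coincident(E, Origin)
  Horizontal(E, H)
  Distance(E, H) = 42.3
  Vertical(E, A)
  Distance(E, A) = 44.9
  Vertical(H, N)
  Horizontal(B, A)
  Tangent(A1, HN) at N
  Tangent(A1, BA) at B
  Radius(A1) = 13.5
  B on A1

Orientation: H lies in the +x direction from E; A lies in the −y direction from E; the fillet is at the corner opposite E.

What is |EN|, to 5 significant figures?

52.681

The virtual corner opposite E is at (42.300, -44.900). Tangency of A1 to HN means the radius UN is perpendicular to HN and the tangent condition forces UB to be normal to BA, with radius 13.5, so the center U sits 13.5 in from both sides at U = (28.800, -31.400). That places the tangent points at N = (42.300, -31.400) on HN and B = (28.800, -44.900) on BA. Then |EN| = |N − E| = 52.681.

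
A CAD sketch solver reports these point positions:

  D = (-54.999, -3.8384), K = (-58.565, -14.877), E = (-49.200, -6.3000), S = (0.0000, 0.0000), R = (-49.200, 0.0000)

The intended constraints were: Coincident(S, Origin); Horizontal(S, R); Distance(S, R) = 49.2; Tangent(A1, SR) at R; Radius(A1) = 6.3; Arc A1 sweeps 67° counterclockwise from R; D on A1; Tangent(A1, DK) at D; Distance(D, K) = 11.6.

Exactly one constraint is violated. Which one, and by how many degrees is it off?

Tangent(A1, DK) at D — off by 5.10°.

S = (0.00, 0.00) ✓; S.y = 0.00, R.y = 0.00 ✓; |SR| = 49.20 ✓; ∠(ER, RS) = 90.00° ✓; |ER| = 6.300 ✓; bearing(E→D) − bearing(E→R) = 67.00° ✓; |ED| = 6.300 ✓; ∠(ED, DK) = 84.90° ✗; |DK| = 11.60 ✓.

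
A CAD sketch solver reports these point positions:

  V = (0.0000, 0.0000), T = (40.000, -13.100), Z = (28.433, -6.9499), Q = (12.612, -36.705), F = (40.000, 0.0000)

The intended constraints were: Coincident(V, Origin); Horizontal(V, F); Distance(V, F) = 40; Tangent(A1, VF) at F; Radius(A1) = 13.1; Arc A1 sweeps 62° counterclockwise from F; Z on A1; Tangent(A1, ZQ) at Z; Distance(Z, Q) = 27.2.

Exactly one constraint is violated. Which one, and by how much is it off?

Distance(Z, Q) = 27.2 — off by 6.50.

V = (0.00, 0.00) ✓; V.y = 0.00, F.y = 0.00 ✓; |VF| = 40.00 ✓; ∠(TF, FV) = 90.00° ✓; |TF| = 13.10 ✓; bearing(T→Z) − bearing(T→F) = 62.00° ✓; |TZ| = 13.10 ✓; ∠(TZ, ZQ) = 90.00° ✓; |ZQ| = 33.70 ✗.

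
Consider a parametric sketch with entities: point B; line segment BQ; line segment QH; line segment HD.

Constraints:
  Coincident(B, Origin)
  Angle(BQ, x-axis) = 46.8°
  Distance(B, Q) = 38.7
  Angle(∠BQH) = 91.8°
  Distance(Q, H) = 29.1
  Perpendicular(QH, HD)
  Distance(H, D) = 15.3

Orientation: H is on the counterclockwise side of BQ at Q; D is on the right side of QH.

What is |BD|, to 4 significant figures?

61.91

B is at the origin; BQ runs at 46.8° with length 38.7, so Q = 38.7·(cos 46.8°, sin 46.8°) = (26.49, 28.21). ∠BQH = 91.8°, so QH runs at 46.8° + (180° − 91.8°) = 135.0° from the x-axis; with |QH| = 29.1, H = Q + 29.1·(cos 135.0°, sin 135.0°) = (5.915, 48.79). QH ⟂ HD; with |HD| = 15.3 on the right of QH, D = H + 15.3·(0.7071, 0.7071) = (16.73, 59.61). Then |BD| = |D − B| = 61.91.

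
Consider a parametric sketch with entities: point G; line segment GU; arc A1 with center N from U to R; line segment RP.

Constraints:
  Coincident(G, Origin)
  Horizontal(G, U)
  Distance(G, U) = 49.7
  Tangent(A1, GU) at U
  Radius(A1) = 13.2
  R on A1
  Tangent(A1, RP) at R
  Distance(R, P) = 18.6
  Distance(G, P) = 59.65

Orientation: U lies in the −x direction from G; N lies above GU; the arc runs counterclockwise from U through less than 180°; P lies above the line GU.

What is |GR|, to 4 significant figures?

43.12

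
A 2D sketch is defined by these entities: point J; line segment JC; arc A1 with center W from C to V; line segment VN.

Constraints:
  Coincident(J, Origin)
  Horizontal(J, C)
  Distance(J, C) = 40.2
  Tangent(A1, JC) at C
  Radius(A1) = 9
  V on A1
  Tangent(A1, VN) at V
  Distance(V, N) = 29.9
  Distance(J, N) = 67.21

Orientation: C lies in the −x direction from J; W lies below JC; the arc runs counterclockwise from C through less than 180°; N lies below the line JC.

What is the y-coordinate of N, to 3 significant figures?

-35.1

J is at the origin; JC is horizontal with |JC| = 40.2 and C on the −x side, so C = (-40.2, 0.00). A1 meets JC tangentially, so WC is at right angles to JC, so W = C + (0, -9) = (-40.2, -9.00). Since WV ⟂ VN (tangency), |WN| = √(9.0² + 29.9²) = 31.2 regardless of where V sits on A1. So N lies on both circle(J, 67.21) and circle(W, 31.2); the below-JC intersection is N = (-57.3, -35.1). V is the foot of the tangent from N: V = (-48.8, -6.45).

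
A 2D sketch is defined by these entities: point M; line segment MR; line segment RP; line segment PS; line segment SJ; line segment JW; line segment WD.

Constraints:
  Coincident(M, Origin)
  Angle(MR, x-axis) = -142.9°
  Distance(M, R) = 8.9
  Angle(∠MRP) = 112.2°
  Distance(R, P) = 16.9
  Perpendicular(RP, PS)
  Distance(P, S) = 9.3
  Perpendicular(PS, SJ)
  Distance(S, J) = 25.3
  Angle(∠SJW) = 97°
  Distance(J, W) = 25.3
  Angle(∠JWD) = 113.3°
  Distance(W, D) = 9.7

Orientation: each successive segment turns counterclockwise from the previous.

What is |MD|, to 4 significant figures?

28.95

M is at the origin; MR runs at -142.9° with length 8.9, so R = (-7.098, -5.369). ∠MRP = 112.2° gives RP at -75.10° from the x-axis; with |RP| = 16.9, P = (-2.753, -21.70). The perpendicularity gives PS at right angles to RP, so PS runs at 14.90°; with |PS| = 9.3, S = (6.234, -19.31). The perpendicularity gives SJ at right angles to PS, so SJ runs at 104.9°; with |SJ| = 25.3, J = (-0.2711, 5.140). ∠SJW = 97.0° gives JW at -172.1° from the x-axis; with |JW| = 25.3, W = (-25.33, 1.663). ∠JWD = 113.3° gives WD at -105.4° from the x-axis; with |WD| = 9.7, D = (-27.91, -7.689). Then |MD| = |D − M| = 28.95.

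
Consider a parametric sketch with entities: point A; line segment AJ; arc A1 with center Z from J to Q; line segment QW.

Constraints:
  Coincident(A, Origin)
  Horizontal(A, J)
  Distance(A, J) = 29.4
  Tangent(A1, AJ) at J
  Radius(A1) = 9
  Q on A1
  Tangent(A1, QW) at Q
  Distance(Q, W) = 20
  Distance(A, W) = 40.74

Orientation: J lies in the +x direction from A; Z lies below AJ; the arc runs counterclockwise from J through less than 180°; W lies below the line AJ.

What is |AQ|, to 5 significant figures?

23.845

A is at the origin; AJ is horizontal with |AJ| = 29.4 and J on the +x side, so J = (29.400, 0.0000). The tangent condition forces ZJ to be normal to AJ, so Z = J + (0, -9) = (29.400, -9.0000). Since ZQ ⟂ QW (tangency), |ZW| = √(9.0² + 20.0²) = 21.932 regardless of where Q sits on A1. So W lies on both circle(A, 40.74) and circle(Z, 21.932); the below-AJ intersection is W = (26.706, -30.766). Q is the foot of the tangent from W: Q = (20.801, -11.657).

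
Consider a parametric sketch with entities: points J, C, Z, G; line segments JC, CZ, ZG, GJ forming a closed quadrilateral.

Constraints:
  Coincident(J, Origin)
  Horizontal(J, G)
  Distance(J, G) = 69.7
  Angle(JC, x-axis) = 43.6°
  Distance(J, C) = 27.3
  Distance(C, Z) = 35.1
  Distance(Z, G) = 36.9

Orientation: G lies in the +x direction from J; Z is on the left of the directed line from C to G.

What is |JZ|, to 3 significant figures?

61.4

J is at the origin; J and G share the same y with |JG| = 69.7 and G in +x, so G = (69.7, 0). JC runs at 43.6° with |JC| = 27.3, so C = (19.8, 18.8). Z is determined by |CZ| = 35.1 and |ZG| = 36.9 together: it lies at the intersection of circle(C, 35.1) and circle(G, 36.9). With |CG| = 53.4, the foot of the radical line on CG is 25.5 from C and the perpendicular offset is √(35.1² − 25.5²) = 24.2. Taking the left-of-CG solution: Z = (52.1, 32.4).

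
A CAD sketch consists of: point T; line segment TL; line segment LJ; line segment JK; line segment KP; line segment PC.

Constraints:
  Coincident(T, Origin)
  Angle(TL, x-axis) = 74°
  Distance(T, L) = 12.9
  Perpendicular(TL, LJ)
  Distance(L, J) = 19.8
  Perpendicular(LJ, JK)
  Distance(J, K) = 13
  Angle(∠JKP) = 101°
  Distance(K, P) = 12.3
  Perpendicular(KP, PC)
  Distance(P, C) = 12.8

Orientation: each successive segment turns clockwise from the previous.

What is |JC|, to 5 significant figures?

14.781

T is at the origin; TL runs at 74.0° with length 12.9, so L = (3.5557, 12.400). TL ⟂ LJ, so LJ runs at -16.000°; with |LJ| = 19.8, J = (22.589, 6.9427). LJ is perpendicular to JK, so JK runs at -106.00°; with |JK| = 13.0, K = (19.005, -5.5537). ∠JKP = 101.0° gives KP at 175.00° from the x-axis; with |KP| = 12.3, P = (6.7522, -4.4817). KP ⟂ PC, so PC runs at 85.000°; with |PC| = 12.8, C = (7.8678, 8.2696). Then |JC| = |C − J| = 14.781.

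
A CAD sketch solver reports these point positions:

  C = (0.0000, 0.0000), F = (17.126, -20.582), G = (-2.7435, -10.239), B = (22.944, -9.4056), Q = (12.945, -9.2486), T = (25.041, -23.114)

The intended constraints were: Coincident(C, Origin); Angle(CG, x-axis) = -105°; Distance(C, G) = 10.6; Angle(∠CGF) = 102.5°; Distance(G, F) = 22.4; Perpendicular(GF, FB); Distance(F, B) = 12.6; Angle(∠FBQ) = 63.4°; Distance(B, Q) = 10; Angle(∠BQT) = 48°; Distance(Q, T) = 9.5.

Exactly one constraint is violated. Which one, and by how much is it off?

Distance(Q, T) = 9.5 — off by 8.90.

C = (0.00, 0.00) ✓; CG at -105.0° ✓; |CG| = 10.60 ✓; ∠CGF = 102.5° ✓; |GF| = 22.40 ✓; ∠(GF, FB) = 90.00° ✓; |FB| = 12.60 ✓; ∠FBQ = 63.40° ✓; |BQ| = 10.00 ✓; ∠BQT = 48.00° ✓; |QT| = 18.40 ✗.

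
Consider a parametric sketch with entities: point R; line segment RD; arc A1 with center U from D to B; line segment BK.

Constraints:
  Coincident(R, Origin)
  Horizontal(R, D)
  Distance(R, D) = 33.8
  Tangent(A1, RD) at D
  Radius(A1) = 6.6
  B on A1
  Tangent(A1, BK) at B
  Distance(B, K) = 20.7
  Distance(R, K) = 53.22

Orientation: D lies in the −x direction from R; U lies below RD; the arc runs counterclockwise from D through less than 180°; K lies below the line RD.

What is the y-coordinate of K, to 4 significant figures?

-23.08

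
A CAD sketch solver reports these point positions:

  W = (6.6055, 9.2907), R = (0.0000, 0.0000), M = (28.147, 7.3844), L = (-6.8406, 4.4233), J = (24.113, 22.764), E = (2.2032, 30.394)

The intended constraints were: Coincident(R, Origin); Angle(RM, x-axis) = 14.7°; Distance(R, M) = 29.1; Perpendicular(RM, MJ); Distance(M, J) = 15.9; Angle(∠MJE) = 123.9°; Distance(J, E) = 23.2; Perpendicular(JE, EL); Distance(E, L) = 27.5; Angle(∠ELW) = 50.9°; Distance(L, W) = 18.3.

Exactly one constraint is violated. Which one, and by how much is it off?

Distance(L, W) = 18.3 — off by 4.00.

R = (0.00, 0.00) ✓; RM at 14.70° ✓; |RM| = 29.10 ✓; ∠(RM, MJ) = 90.00° ✓; |MJ| = 15.90 ✓; ∠MJE = 123.9° ✓; |JE| = 23.20 ✓; ∠(JE, EL) = 90.00° ✓; |EL| = 27.50 ✓; ∠ELW = 50.90° ✓; |LW| = 14.30 ✗.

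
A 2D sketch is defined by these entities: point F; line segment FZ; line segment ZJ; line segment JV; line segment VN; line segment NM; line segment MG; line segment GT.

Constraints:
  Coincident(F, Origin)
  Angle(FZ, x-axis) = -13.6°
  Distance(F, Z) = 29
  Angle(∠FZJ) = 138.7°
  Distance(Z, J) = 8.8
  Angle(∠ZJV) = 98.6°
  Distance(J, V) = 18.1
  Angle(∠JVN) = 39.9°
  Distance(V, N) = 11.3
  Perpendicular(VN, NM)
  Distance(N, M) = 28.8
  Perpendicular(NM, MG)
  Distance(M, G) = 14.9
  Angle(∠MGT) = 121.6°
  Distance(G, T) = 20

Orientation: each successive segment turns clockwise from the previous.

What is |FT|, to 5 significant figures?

51.639

F is at the origin; FZ runs at -13.6° with length 29.0, so Z = (28.187, -6.8191). ∠FZJ = 138.7° gives ZJ at -54.900° from the x-axis; with |ZJ| = 8.8, J = (33.247, -14.019). ∠ZJV = 98.6° gives JV at -136.30° from the x-axis; with |JV| = 18.1, V = (20.161, -26.524). ∠JVN = 39.9° gives VN at 83.600° from the x-axis; with |VN| = 11.3, N = (21.421, -15.294). The perpendicularity gives NM at right angles to VN, so NM runs at -6.4000°; with |NM| = 28.8, M = (50.041, -18.505). NM ⟂ MG, so MG runs at -96.400°; with |MG| = 14.9, G = (48.380, -33.312). ∠MGT = 121.6° gives GT at -154.80° from the x-axis; with |GT| = 20.0, T = (30.284, -41.827). Then |FT| = |T − F| = 51.639.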